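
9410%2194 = 634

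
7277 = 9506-2229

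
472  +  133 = 605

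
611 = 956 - 345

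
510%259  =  251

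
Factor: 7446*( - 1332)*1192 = -11822341824 = - 2^6* 3^3*17^1*37^1* 73^1*149^1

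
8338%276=58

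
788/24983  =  788/24983 = 0.03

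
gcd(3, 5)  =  1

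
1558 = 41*38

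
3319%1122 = 1075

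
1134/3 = 378= 378.00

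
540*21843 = 11795220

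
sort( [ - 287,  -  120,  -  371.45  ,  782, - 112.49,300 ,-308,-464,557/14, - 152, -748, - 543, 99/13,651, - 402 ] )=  [-748, - 543, - 464, -402, - 371.45 , - 308 , - 287 , - 152,-120, - 112.49, 99/13, 557/14,300, 651,782]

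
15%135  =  15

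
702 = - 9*( - 78 ) 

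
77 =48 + 29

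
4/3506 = 2/1753 = 0.00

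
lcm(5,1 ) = 5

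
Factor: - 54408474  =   - 2^1*3^2*3022693^1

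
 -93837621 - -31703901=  - 62133720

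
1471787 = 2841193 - 1369406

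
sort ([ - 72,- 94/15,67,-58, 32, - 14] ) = [- 72,-58, - 14, - 94/15,32, 67]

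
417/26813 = 417/26813 = 0.02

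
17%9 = 8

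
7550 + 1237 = 8787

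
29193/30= 9731/10  =  973.10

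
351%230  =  121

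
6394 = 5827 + 567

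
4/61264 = 1/15316 = 0.00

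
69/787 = 69/787 = 0.09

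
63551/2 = 31775+1/2= 31775.50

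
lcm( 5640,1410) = 5640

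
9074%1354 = 950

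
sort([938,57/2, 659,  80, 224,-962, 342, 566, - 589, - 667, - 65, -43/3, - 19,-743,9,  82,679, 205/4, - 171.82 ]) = [ - 962 ,-743, - 667, - 589, - 171.82,-65 , - 19, - 43/3, 9, 57/2, 205/4, 80,82, 224,342, 566, 659,679,938]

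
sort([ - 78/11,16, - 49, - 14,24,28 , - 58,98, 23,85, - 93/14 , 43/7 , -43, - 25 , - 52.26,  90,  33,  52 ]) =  [  -  58, - 52.26, -49 , - 43  , - 25, - 14, - 78/11 , - 93/14, 43/7, 16, 23, 24,28, 33, 52,  85,90,98]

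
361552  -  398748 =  -37196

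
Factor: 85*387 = 3^2*5^1*17^1 * 43^1= 32895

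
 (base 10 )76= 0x4c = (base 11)6a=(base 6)204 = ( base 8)114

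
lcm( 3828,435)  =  19140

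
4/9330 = 2/4665 = 0.00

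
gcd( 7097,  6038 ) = 1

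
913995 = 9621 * 95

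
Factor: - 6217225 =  - 5^2*7^1*35527^1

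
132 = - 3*(-44 ) 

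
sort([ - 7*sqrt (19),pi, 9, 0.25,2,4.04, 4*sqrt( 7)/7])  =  [ - 7  *sqrt( 19),0.25,  4*sqrt(7) /7,  2, pi,4.04,9]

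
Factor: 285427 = 79^1*3613^1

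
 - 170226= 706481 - 876707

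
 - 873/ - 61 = 873/61 = 14.31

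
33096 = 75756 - 42660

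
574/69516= 287/34758 = 0.01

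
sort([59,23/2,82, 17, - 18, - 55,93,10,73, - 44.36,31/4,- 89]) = [ - 89, - 55, - 44.36, - 18, 31/4,10,23/2, 17,  59, 73, 82,93] 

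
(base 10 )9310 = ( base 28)BOE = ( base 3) 110202211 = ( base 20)135a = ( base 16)245E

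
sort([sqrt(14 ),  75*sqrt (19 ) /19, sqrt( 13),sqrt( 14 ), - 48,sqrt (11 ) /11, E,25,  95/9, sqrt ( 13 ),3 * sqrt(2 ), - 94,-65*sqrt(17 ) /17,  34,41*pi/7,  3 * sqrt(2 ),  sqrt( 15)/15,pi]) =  [ - 94, - 48, - 65*sqrt(17)/17,sqrt (15) /15, sqrt(11 )/11,E, pi, sqrt(13), sqrt(13),sqrt(14 ), sqrt(14),3*sqrt(2),3*sqrt( 2 ),95/9,75*sqrt(19) /19 , 41 * pi/7,25, 34 ]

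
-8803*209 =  - 1839827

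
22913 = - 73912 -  - 96825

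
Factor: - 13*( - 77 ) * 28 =2^2*7^2*11^1*13^1 = 28028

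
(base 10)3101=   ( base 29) 3JR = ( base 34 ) 2N7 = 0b110000011101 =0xc1d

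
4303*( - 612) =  - 2633436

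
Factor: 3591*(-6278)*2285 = -2^1*3^3*5^1*7^1*19^1*43^1*73^1*457^1 = -51513720930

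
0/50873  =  0 = 0.00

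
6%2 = 0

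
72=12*6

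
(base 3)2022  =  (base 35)1r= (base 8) 76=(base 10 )62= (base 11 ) 57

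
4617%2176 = 265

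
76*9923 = 754148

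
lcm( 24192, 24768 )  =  1040256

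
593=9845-9252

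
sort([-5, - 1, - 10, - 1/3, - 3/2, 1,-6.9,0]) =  [-10,- 6.9 ,- 5, - 3/2, - 1  , - 1/3, 0, 1]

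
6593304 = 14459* 456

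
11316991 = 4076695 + 7240296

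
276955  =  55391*5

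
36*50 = 1800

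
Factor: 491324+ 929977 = 1421301 = 3^1 *7^1*53^1*1277^1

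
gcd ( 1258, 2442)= 74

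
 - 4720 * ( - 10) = 47200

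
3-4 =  - 1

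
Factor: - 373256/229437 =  - 776/477= - 2^3*3^( - 2) * 53^( - 1 )*97^1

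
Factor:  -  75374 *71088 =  - 2^5*3^1*13^2*223^1*  1481^1 = - 5358186912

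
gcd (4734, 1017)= 9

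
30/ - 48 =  - 1 + 3/8 = - 0.62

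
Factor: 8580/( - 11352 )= - 65/86 = -  2^( - 1) *5^1*13^1*43^(-1)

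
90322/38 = 2376 + 17/19= 2376.89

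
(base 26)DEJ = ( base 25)egl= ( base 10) 9171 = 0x23d3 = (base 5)243141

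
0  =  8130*0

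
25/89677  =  25/89677  =  0.00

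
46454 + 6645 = 53099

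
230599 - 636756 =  - 406157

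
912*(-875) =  -798000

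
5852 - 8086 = -2234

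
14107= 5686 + 8421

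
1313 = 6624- 5311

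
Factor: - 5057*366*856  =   - 1584337872 = - 2^4*3^1*13^1 * 61^1*107^1*389^1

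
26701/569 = 26701/569  =  46.93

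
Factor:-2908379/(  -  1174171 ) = 1174171^(  -  1)*2908379^1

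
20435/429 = 47 + 272/429= 47.63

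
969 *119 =115311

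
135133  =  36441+98692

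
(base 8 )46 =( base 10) 38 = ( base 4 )212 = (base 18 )22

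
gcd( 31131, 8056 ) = 1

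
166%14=12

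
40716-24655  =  16061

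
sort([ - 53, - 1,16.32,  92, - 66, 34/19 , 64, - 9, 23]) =[ - 66, - 53, - 9  , - 1, 34/19 , 16.32,23, 64,92 ] 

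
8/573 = 8/573= 0.01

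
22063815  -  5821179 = 16242636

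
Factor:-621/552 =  -2^(- 3)*3^2 = - 9/8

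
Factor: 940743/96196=2^( -2) * 3^2*24049^( - 1)*104527^1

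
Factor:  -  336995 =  - 5^1*67399^1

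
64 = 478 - 414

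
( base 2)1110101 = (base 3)11100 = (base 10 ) 117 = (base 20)5H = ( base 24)4l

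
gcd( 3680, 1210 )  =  10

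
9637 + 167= 9804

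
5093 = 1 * 5093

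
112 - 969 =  - 857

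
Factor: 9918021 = 3^1*17^1*194471^1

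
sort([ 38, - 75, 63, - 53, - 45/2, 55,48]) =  [- 75, - 53, - 45/2 , 38,48, 55,63] 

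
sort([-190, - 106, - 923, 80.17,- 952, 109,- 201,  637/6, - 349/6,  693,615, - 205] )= [ -952,- 923 ,-205,-201,-190, - 106, - 349/6, 80.17,637/6, 109,615,693 ]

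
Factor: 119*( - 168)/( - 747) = 6664/249 = 2^3 *3^( - 1 )*7^2 * 17^1*83^(- 1 ) 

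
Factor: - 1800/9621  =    -  200/1069 = - 2^3*5^2*1069^( - 1 ) 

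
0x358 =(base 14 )452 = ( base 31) RJ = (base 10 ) 856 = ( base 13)50b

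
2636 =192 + 2444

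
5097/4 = 5097/4 =1274.25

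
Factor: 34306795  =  5^1*2311^1*2969^1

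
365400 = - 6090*(-60)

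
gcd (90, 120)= 30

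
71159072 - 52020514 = 19138558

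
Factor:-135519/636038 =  - 2^( - 1) * 3^1*13^( - 1)*17^( - 1)*199^1*227^1  *1439^(  -  1)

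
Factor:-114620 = -2^2 * 5^1*11^1 * 521^1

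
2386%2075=311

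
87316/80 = 21829/20 = 1091.45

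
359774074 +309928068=669702142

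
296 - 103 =193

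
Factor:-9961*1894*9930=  - 187340710620 = - 2^2*3^1*5^1*7^1*331^1*947^1*1423^1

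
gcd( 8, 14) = 2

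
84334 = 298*283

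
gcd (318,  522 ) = 6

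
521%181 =159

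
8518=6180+2338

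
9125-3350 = 5775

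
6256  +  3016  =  9272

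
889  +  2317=3206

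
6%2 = 0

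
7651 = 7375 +276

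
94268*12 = 1131216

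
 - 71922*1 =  -71922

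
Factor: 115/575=1/5 = 5^( - 1 ) 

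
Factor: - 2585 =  - 5^1 *11^1*  47^1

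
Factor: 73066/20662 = 7^1 * 17^1* 307^1*10331^(- 1)  =  36533/10331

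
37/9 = 37/9 = 4.11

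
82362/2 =41181 = 41181.00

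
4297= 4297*1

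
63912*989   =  63208968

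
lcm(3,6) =6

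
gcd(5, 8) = 1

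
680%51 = 17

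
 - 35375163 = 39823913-75199076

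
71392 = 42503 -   -  28889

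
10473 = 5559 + 4914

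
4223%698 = 35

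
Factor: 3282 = 2^1*3^1*547^1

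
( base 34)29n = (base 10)2641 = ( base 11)1A91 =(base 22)5a1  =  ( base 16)A51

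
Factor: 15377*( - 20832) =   -  320333664  =  - 2^5*3^1 * 7^1*31^1*15377^1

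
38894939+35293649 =74188588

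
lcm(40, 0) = 0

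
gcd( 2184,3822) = 546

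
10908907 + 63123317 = 74032224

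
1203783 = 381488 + 822295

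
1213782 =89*13638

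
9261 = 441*21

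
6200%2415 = 1370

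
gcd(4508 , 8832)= 92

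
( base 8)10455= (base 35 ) 3KM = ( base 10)4397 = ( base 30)4QH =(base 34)3RB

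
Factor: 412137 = 3^2 *11^1* 23^1 * 181^1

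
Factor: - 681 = -3^1*227^1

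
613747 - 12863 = 600884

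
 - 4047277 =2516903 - 6564180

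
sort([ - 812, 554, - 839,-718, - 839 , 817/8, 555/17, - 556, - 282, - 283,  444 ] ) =[- 839 ,  -  839,  -  812, - 718,-556, - 283, - 282, 555/17, 817/8, 444 , 554 ]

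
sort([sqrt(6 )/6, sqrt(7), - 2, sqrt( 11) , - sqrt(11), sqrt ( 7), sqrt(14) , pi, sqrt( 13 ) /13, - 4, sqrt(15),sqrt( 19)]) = [ - 4,  -  sqrt(11 ),-2, sqrt(13)/13, sqrt(6) /6,  sqrt(7), sqrt(  7 ),pi,sqrt( 11 ), sqrt(14),sqrt(15), sqrt(19)]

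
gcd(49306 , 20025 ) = 89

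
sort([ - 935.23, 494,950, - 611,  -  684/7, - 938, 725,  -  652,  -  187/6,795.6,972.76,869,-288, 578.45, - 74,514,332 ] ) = [ - 938, - 935.23, - 652, - 611, - 288, - 684/7, - 74,  -  187/6,332,494,514, 578.45,725, 795.6,869,950,972.76] 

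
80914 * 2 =161828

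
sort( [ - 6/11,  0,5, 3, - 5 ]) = [- 5,-6/11,0,3, 5 ]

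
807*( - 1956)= - 1578492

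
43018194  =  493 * 87258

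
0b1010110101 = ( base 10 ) 693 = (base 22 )19B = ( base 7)2010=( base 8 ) 1265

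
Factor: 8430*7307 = 2^1*3^1*5^1 * 281^1*7307^1 = 61598010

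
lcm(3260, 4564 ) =22820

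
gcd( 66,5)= 1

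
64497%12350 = 2747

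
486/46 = 243/23= 10.57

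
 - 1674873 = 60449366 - 62124239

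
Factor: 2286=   2^1*3^2*127^1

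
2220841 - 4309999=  - 2089158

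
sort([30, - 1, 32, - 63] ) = [ - 63, - 1, 30,32]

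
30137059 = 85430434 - 55293375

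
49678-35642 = 14036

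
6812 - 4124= 2688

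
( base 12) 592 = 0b1100111110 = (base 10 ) 830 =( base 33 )p5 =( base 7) 2264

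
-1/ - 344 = 1/344 = 0.00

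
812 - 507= 305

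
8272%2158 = 1798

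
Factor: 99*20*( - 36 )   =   - 71280 = - 2^4*3^4*5^1 * 11^1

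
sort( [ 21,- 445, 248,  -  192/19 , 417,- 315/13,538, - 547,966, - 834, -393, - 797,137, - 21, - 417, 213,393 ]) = [ - 834,  -  797,-547,-445,  -  417,- 393, - 315/13, -21, - 192/19, 21 , 137,213,248,393,417,538,966]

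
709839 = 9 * 78871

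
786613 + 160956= 947569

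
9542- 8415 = 1127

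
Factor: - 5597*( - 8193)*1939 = 3^1*7^1 * 29^1*193^1*277^1*2731^1 = 88915212519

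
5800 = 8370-2570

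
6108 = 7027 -919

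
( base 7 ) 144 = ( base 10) 81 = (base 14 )5b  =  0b1010001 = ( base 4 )1101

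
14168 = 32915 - 18747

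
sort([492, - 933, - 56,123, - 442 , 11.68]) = [ - 933, - 442, - 56 , 11.68, 123,  492]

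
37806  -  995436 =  - 957630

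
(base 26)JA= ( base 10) 504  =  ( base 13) 2ca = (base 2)111111000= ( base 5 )4004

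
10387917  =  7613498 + 2774419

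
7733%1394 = 763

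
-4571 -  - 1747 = -2824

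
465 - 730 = - 265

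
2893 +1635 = 4528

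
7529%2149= 1082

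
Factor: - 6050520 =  - 2^3*3^2*5^1*7^5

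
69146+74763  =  143909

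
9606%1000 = 606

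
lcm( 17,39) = 663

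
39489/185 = 213 + 84/185 = 213.45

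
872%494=378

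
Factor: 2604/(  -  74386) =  - 2^1*3^1 *7^1*13^( - 1)*31^1*2861^( - 1 ) =- 1302/37193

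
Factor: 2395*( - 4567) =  - 5^1*479^1*4567^1 = -10937965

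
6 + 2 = 8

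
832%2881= 832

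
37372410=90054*415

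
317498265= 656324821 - 338826556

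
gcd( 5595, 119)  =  1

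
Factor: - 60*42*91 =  - 2^3*3^2*5^1*7^2*13^1 = - 229320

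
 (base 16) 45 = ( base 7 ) 126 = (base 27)2F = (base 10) 69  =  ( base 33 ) 23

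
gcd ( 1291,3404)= 1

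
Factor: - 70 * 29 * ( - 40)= 81200 = 2^4*5^2*7^1*29^1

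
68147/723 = 94 +185/723 = 94.26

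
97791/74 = 1321 + 1/2= 1321.50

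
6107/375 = 16+107/375 = 16.29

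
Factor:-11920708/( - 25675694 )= 2^1*11^( - 1)*1167077^(- 1)*2980177^1 = 5960354/12837847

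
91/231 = 13/33=0.39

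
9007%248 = 79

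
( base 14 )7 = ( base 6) 11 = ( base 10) 7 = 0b111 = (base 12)7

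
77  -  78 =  - 1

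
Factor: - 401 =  - 401^1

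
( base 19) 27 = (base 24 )1l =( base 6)113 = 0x2d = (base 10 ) 45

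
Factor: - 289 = - 17^2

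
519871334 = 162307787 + 357563547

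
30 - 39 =- 9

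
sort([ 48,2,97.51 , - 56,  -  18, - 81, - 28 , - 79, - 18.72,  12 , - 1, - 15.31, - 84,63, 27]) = [ - 84, - 81,-79, - 56,- 28,  -  18.72 , - 18, - 15.31, - 1,2, 12,27, 48,63, 97.51]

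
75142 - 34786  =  40356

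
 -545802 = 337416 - 883218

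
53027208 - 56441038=-3413830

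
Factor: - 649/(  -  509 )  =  11^1*59^1*509^( - 1 )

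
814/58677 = 814/58677 = 0.01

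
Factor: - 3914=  -2^1 * 19^1*103^1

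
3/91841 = 3/91841 = 0.00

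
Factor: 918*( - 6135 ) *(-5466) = 2^2*3^5*5^1*17^1*409^1*911^1 = 30784129380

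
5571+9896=15467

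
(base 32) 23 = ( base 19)3a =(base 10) 67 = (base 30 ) 27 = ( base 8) 103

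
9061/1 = 9061 = 9061.00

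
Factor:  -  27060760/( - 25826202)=13530380/12913101 = 2^2*  3^( - 4) * 5^1*43^1*15733^1*159421^(-1 ) 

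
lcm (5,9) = 45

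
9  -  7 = 2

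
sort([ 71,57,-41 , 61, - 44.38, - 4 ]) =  [ - 44.38,  -  41, - 4,57, 61,71 ]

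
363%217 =146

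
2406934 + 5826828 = 8233762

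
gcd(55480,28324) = 292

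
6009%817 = 290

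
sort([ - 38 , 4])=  [ - 38, 4]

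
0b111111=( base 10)63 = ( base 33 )1u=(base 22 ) 2j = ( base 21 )30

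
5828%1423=136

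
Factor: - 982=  - 2^1 * 491^1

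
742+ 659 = 1401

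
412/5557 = 412/5557 = 0.07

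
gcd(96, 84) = 12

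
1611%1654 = 1611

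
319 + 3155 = 3474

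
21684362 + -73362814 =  - 51678452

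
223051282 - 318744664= - 95693382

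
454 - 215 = 239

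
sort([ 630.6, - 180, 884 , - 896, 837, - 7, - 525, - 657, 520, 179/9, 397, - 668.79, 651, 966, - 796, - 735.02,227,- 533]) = [-896, - 796, - 735.02,-668.79, - 657,-533, - 525  ,  -  180,-7,179/9 , 227, 397, 520, 630.6, 651, 837, 884 , 966 ] 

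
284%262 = 22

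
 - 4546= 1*(  -  4546)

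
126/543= 42/181 = 0.23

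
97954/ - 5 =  - 97954/5 =- 19590.80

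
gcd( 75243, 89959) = 1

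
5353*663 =3549039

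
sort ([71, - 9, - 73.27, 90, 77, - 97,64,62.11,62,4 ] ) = [ - 97, - 73.27,  -  9,4,62,62.11,64,71,  77,90]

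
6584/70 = 94 + 2/35=94.06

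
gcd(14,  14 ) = 14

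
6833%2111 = 500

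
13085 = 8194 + 4891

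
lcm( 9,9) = 9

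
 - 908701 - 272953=-1181654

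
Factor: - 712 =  - 2^3*89^1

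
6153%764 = 41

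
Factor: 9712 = 2^4  *  607^1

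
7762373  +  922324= 8684697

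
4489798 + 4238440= 8728238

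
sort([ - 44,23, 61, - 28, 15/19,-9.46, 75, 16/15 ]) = [-44, - 28,  -  9.46,15/19, 16/15, 23, 61, 75]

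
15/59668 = 15/59668 = 0.00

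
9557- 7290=2267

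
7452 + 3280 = 10732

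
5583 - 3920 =1663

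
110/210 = 11/21=0.52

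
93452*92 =8597584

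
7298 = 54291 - 46993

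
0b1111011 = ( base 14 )8B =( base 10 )123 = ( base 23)58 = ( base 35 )3i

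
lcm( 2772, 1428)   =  47124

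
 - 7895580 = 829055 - 8724635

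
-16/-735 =16/735= 0.02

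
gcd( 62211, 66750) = 267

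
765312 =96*7972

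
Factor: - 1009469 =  - 227^1*4447^1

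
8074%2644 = 142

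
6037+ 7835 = 13872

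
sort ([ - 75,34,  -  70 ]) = [ - 75, -70,34]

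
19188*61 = 1170468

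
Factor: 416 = 2^5*13^1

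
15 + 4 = 19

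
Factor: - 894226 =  - 2^1 * 31^1*14423^1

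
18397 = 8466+9931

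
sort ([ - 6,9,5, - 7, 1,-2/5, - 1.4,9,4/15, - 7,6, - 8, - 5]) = [ - 8,  -  7, - 7, - 6, - 5, - 1.4, - 2/5,4/15, 1,5, 6, 9, 9]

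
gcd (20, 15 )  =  5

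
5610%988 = 670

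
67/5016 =67/5016 = 0.01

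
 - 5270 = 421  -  5691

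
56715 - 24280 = 32435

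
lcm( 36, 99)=396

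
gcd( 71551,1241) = 1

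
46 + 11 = 57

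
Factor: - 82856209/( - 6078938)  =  2^( - 1)*37^1*2239357^1 * 3039469^(- 1 ) 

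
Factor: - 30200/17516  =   - 2^1*5^2*29^( - 1)= - 50/29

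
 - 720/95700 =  - 12/1595   =  - 0.01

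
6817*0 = 0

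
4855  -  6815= - 1960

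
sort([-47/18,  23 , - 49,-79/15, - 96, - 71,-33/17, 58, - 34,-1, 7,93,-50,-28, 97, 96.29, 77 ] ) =[-96 , - 71, -50,-49, - 34,  -  28, - 79/15, - 47/18,-33/17, - 1, 7,  23,58, 77, 93,96.29 , 97]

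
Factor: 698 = 2^1*349^1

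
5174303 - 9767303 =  - 4593000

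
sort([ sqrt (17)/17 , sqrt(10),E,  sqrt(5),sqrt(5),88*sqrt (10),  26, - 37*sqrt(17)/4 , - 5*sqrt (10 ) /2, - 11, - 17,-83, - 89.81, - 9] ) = [ - 89.81,-83 , - 37*sqrt( 17)/4,-17, - 11, - 9,-5*sqrt( 10)/2,sqrt(17)/17,  sqrt (5), sqrt(5),E,  sqrt(10 ) , 26, 88*sqrt(10 ) ] 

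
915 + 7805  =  8720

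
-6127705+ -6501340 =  - 12629045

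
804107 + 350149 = 1154256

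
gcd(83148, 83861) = 1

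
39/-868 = -39/868 = -0.04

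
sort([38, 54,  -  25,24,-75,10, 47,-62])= [ - 75,- 62, - 25, 10,24 , 38,47,54 ]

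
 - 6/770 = - 1 + 382/385 = - 0.01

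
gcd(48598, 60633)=1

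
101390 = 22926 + 78464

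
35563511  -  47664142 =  - 12100631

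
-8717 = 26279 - 34996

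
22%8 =6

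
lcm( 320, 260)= 4160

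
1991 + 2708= 4699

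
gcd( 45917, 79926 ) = 1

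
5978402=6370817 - 392415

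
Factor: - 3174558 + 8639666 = 5465108= 2^2 * 11^1*29^1*4283^1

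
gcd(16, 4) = 4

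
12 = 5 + 7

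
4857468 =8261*588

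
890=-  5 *( - 178 ) 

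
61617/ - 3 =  - 20539 + 0/1 = - 20539.00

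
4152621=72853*57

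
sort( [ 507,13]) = [ 13,507]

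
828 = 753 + 75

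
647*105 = 67935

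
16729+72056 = 88785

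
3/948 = 1/316 = 0.00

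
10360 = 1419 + 8941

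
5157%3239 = 1918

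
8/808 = 1/101   =  0.01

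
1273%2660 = 1273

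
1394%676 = 42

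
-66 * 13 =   -  858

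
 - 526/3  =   - 526/3 = - 175.33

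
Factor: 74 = 2^1* 37^1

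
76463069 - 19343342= 57119727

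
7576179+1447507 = 9023686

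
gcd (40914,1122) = 6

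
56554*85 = 4807090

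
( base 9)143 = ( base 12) A0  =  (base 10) 120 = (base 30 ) 40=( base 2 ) 1111000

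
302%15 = 2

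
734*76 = 55784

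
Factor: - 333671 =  -13^1*25667^1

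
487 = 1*487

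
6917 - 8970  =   - 2053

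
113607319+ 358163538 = 471770857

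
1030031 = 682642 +347389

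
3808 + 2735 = 6543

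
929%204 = 113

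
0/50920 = 0= 0.00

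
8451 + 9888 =18339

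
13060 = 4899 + 8161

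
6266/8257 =6266/8257=0.76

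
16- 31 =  - 15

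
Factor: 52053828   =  2^2 * 3^1*4337819^1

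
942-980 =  - 38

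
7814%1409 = 769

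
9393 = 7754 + 1639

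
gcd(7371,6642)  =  81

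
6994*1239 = 8665566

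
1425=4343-2918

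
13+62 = 75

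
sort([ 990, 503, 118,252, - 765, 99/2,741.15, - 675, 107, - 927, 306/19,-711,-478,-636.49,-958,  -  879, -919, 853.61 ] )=[-958, - 927,-919, - 879,-765, - 711,-675,  -  636.49, - 478, 306/19,  99/2, 107, 118,252,503, 741.15, 853.61, 990]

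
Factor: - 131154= - 2^1*3^1*21859^1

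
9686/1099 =8  +  894/1099 = 8.81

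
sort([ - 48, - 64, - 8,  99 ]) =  [-64 , - 48,-8,99 ] 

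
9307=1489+7818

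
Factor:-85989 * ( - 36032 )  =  3098355648 = 2^6*3^1*563^1*28663^1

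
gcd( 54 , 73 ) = 1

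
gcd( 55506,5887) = 841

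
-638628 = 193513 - 832141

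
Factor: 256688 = 2^4*61^1 * 263^1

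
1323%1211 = 112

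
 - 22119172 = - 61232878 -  - 39113706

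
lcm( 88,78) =3432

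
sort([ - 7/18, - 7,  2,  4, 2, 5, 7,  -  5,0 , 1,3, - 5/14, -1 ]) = [ -7, -5, - 1, - 7/18  , - 5/14,  0, 1,  2, 2, 3,4, 5, 7]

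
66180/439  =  150 + 330/439 = 150.75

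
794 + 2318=3112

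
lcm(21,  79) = 1659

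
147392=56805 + 90587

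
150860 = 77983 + 72877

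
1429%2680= 1429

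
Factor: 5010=2^1  *  3^1*5^1 * 167^1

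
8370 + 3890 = 12260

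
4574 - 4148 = 426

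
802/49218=401/24609 = 0.02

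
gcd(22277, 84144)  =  1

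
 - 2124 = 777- 2901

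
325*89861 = 29204825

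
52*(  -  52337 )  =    -  2721524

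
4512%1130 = 1122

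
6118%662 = 160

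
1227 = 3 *409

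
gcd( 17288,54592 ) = 8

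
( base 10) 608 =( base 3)211112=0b1001100000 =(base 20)1a8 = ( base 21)17k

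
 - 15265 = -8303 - 6962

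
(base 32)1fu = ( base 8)2776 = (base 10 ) 1534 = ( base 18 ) 4d4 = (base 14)7B8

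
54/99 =6/11 = 0.55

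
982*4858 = 4770556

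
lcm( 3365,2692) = 13460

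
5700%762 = 366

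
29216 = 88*332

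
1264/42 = 632/21 = 30.10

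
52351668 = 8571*6108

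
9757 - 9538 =219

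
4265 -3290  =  975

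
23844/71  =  23844/71 = 335.83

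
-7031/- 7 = 7031/7 = 1004.43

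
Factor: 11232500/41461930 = 1123250/4146193 = 2^1*5^3*4493^1*4146193^( - 1)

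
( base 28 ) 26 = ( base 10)62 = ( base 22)2I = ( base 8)76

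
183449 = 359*511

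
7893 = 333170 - 325277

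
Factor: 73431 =3^2*41^1*199^1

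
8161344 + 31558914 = 39720258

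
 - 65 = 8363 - 8428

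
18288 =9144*2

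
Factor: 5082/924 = 11/2  =  2^( - 1 )*11^1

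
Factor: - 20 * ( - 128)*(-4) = -2^11*5^1 = -10240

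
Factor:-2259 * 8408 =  - 18993672 = -2^3*3^2*251^1*1051^1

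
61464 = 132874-71410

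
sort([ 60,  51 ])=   [51, 60] 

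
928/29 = 32 = 32.00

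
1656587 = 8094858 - 6438271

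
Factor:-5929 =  - 7^2  *11^2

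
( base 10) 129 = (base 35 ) 3o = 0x81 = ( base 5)1004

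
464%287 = 177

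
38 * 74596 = 2834648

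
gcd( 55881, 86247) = 63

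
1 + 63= 64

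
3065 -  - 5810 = 8875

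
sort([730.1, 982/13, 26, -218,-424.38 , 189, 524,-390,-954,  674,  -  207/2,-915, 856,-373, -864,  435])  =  [ -954, - 915, -864, - 424.38, - 390, - 373, -218, - 207/2,26, 982/13, 189, 435,524,674,730.1,856 ]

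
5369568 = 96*55933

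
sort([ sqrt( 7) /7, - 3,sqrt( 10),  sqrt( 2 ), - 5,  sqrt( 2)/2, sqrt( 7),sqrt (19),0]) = [ - 5, - 3,0,sqrt( 7) /7,sqrt (2) /2,sqrt( 2 ), sqrt (7 ), sqrt( 10 ),sqrt (19)]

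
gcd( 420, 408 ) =12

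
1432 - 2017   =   - 585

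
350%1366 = 350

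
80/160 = 1/2 = 0.50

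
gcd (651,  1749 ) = 3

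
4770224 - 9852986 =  - 5082762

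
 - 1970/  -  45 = 43 + 7/9 = 43.78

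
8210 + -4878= 3332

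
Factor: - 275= - 5^2*11^1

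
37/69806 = 37/69806 = 0.00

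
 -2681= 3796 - 6477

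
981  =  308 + 673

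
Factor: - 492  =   - 2^2*3^1*41^1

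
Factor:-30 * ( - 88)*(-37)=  - 2^4*3^1*5^1*11^1*37^1 = - 97680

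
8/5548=2/1387 = 0.00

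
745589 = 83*8983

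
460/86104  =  115/21526 = 0.01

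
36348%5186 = 46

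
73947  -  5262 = 68685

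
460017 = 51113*9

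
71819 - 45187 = 26632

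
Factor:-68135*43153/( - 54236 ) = 2^ ( - 2)*5^1*7^( - 1 )*11^1*13^( - 1)*149^( - 1)*3923^1*13627^1 = 2940229655/54236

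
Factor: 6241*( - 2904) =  - 18123864 = -2^3*3^1 * 11^2*79^2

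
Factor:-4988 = - 2^2*29^1*43^1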